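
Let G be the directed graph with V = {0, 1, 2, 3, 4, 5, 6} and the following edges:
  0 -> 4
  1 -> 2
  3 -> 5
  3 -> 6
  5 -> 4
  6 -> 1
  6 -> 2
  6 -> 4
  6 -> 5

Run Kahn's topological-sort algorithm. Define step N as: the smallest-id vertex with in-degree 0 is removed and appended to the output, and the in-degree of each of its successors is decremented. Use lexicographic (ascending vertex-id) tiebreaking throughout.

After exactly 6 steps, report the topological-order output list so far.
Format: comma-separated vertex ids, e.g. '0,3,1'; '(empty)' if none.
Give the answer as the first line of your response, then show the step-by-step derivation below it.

0,3,6,1,2,5

step 1: output 0; order=[0]; indeg=(0,1,2,0,2,2,1)
step 2: output 3; order=[0,3]; indeg=(0,1,2,0,2,1,0)
step 3: output 6; order=[0,3,6]; indeg=(0,0,1,0,1,0,0)
step 4: output 1; order=[0,3,6,1]; indeg=(0,0,0,0,1,0,0)
step 5: output 2; order=[0,3,6,1,2]; indeg=(0,0,0,0,1,0,0)
step 6: output 5; order=[0,3,6,1,2,5]; indeg=(0,0,0,0,0,0,0)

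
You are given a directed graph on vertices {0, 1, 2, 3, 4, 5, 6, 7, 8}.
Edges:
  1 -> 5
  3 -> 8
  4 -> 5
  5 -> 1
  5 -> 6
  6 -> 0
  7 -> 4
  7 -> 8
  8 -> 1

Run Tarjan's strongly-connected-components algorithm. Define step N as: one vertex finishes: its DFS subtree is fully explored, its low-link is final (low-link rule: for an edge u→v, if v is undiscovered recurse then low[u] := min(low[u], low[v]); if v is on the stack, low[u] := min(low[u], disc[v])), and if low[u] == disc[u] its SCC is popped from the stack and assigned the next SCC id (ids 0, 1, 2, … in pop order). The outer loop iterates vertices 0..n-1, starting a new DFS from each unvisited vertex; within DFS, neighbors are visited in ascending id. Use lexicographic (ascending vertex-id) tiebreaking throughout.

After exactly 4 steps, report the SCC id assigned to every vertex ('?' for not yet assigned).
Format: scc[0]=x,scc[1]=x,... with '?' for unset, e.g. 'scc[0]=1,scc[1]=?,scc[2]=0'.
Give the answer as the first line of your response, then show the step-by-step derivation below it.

scc[0]=0,scc[1]=2,scc[2]=?,scc[3]=?,scc[4]=?,scc[5]=2,scc[6]=1,scc[7]=?,scc[8]=?

step 1: low=(low[0]=0,low[1]=?,low[2]=?,low[3]=?,low[4]=?,low[5]=?,low[6]=?,low[7]=?,low[8]=?); scc=(scc[0]=0,scc[1]=?,scc[2]=?,scc[3]=?,scc[4]=?,scc[5]=?,scc[6]=?,scc[7]=?,scc[8]=?)
step 2: low=(low[0]=0,low[1]=1,low[2]=?,low[3]=?,low[4]=?,low[5]=1,low[6]=3,low[7]=?,low[8]=?); scc=(scc[0]=0,scc[1]=?,scc[2]=?,scc[3]=?,scc[4]=?,scc[5]=?,scc[6]=1,scc[7]=?,scc[8]=?)
step 3: low=(low[0]=0,low[1]=1,low[2]=?,low[3]=?,low[4]=?,low[5]=1,low[6]=3,low[7]=?,low[8]=?); scc=(scc[0]=0,scc[1]=?,scc[2]=?,scc[3]=?,scc[4]=?,scc[5]=?,scc[6]=1,scc[7]=?,scc[8]=?)
step 4: low=(low[0]=0,low[1]=1,low[2]=?,low[3]=?,low[4]=?,low[5]=1,low[6]=3,low[7]=?,low[8]=?); scc=(scc[0]=0,scc[1]=2,scc[2]=?,scc[3]=?,scc[4]=?,scc[5]=2,scc[6]=1,scc[7]=?,scc[8]=?)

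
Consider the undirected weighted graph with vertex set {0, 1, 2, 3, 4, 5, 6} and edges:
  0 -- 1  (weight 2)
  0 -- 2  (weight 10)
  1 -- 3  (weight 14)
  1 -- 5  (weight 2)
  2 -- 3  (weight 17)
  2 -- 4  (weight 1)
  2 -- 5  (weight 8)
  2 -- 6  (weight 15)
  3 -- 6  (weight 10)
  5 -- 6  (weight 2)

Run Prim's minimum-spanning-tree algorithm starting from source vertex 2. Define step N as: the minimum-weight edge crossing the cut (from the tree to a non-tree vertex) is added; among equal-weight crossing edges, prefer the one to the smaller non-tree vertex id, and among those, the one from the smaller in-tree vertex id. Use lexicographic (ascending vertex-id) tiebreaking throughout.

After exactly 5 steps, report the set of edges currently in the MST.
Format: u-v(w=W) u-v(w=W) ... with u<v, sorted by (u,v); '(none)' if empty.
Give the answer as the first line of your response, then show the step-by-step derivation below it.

0-1(w=2) 1-5(w=2) 2-4(w=1) 2-5(w=8) 5-6(w=2)

step 1: add edge 2-4 (w=1); MST = {2-4(w=1)}
step 2: add edge 2-5 (w=8); MST = {2-4(w=1) 2-5(w=8)}
step 3: add edge 1-5 (w=2); MST = {1-5(w=2) 2-4(w=1) 2-5(w=8)}
step 4: add edge 0-1 (w=2); MST = {0-1(w=2) 1-5(w=2) 2-4(w=1) 2-5(w=8)}
step 5: add edge 5-6 (w=2); MST = {0-1(w=2) 1-5(w=2) 2-4(w=1) 2-5(w=8) 5-6(w=2)}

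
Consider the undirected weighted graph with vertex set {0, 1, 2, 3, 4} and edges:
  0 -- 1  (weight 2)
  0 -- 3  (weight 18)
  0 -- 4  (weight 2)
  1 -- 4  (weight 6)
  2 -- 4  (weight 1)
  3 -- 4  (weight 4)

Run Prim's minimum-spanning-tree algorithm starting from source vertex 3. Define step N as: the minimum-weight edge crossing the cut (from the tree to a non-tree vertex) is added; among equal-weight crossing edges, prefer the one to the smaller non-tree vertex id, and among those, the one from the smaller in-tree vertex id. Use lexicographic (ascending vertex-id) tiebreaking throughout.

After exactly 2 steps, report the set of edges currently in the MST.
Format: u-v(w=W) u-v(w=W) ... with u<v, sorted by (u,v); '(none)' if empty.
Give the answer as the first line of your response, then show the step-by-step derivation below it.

2-4(w=1) 3-4(w=4)

step 1: add edge 3-4 (w=4); MST = {3-4(w=4)}
step 2: add edge 2-4 (w=1); MST = {2-4(w=1) 3-4(w=4)}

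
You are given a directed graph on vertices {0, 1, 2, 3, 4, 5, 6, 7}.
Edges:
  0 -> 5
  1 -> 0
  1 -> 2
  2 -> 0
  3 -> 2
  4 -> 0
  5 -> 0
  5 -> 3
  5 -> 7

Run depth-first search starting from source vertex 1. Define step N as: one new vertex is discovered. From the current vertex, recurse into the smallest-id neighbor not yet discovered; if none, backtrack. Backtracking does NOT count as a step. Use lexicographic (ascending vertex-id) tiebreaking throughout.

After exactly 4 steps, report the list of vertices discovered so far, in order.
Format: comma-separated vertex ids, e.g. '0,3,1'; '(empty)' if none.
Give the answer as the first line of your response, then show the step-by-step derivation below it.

1,0,5,3

step 1: discover 1; path=1; order=1
step 2: discover 0; path=1>0; order=1,0
step 3: discover 5; path=1>0>5; order=1,0,5
step 4: discover 3; path=1>0>5>3; order=1,0,5,3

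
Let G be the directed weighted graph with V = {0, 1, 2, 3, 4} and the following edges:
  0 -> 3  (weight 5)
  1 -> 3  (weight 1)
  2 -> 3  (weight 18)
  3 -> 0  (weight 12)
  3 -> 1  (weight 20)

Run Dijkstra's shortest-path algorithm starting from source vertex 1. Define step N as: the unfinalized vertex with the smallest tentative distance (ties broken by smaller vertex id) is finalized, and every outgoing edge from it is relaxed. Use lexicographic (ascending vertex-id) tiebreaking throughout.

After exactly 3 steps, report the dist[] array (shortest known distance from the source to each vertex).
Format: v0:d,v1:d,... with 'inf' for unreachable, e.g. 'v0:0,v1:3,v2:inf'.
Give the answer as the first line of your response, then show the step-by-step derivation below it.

v0:13,v1:0,v2:inf,v3:1,v4:inf

step 1: dist = v0:inf,v1:0,v2:inf,v3:1,v4:inf
step 2: dist = v0:13,v1:0,v2:inf,v3:1,v4:inf
step 3: dist = v0:13,v1:0,v2:inf,v3:1,v4:inf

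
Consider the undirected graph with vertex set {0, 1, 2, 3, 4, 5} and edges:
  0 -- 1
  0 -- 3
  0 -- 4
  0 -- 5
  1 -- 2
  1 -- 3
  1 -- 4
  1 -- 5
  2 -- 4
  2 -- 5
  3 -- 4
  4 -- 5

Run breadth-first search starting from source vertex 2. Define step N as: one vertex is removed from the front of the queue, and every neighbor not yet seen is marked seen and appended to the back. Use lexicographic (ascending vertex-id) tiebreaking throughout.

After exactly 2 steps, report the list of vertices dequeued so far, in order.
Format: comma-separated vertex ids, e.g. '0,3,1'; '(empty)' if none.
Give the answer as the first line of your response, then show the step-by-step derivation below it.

2,1

step 1: dequeue 2; queue=[1,4,5]; order=2
step 2: dequeue 1; queue=[4,5,0,3]; order=2,1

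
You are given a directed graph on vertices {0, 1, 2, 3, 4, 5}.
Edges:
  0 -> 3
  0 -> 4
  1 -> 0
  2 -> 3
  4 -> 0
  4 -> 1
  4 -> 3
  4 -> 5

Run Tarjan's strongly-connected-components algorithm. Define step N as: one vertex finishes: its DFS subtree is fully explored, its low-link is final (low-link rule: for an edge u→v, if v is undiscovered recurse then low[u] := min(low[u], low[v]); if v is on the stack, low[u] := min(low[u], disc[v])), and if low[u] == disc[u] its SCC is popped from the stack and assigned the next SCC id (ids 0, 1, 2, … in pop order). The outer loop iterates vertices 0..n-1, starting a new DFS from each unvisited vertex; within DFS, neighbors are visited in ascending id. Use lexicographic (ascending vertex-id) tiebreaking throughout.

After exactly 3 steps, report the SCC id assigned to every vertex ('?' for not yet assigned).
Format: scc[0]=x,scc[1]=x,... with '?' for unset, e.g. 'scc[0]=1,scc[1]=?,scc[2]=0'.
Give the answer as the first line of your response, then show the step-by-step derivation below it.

scc[0]=?,scc[1]=?,scc[2]=?,scc[3]=0,scc[4]=?,scc[5]=1

step 1: low=(low[0]=0,low[1]=?,low[2]=?,low[3]=1,low[4]=?,low[5]=?); scc=(scc[0]=?,scc[1]=?,scc[2]=?,scc[3]=0,scc[4]=?,scc[5]=?)
step 2: low=(low[0]=0,low[1]=0,low[2]=?,low[3]=1,low[4]=0,low[5]=?); scc=(scc[0]=?,scc[1]=?,scc[2]=?,scc[3]=0,scc[4]=?,scc[5]=?)
step 3: low=(low[0]=0,low[1]=0,low[2]=?,low[3]=1,low[4]=0,low[5]=4); scc=(scc[0]=?,scc[1]=?,scc[2]=?,scc[3]=0,scc[4]=?,scc[5]=1)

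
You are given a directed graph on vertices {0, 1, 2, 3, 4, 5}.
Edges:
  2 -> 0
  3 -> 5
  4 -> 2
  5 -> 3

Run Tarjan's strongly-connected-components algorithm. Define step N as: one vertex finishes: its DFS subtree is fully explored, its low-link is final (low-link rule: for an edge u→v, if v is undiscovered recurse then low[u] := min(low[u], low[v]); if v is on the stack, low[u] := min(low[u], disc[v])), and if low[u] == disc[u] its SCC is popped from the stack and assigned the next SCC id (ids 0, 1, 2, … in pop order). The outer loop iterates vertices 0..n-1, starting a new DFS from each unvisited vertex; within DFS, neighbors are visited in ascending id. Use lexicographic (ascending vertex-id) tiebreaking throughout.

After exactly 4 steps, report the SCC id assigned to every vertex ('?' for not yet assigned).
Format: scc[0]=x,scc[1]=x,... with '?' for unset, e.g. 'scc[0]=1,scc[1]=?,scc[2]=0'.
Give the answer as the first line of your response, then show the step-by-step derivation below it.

scc[0]=0,scc[1]=1,scc[2]=2,scc[3]=?,scc[4]=?,scc[5]=?

step 1: low=(low[0]=0,low[1]=?,low[2]=?,low[3]=?,low[4]=?,low[5]=?); scc=(scc[0]=0,scc[1]=?,scc[2]=?,scc[3]=?,scc[4]=?,scc[5]=?)
step 2: low=(low[0]=0,low[1]=1,low[2]=?,low[3]=?,low[4]=?,low[5]=?); scc=(scc[0]=0,scc[1]=1,scc[2]=?,scc[3]=?,scc[4]=?,scc[5]=?)
step 3: low=(low[0]=0,low[1]=1,low[2]=2,low[3]=?,low[4]=?,low[5]=?); scc=(scc[0]=0,scc[1]=1,scc[2]=2,scc[3]=?,scc[4]=?,scc[5]=?)
step 4: low=(low[0]=0,low[1]=1,low[2]=2,low[3]=3,low[4]=?,low[5]=3); scc=(scc[0]=0,scc[1]=1,scc[2]=2,scc[3]=?,scc[4]=?,scc[5]=?)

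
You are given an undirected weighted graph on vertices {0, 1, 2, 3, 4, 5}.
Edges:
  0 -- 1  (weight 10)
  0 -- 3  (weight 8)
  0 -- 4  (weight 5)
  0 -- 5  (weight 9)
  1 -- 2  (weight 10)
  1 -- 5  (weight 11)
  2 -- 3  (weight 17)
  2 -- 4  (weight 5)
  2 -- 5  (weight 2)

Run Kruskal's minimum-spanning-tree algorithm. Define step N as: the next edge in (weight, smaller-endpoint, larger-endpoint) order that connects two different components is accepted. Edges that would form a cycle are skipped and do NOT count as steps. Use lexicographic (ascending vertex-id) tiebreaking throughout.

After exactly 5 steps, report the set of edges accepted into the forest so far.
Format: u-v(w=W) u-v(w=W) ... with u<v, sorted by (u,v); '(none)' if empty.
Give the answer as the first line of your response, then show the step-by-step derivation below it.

0-1(w=10) 0-3(w=8) 0-4(w=5) 2-4(w=5) 2-5(w=2)

step 1: add edge 2-5 (w=2); MST = {2-5(w=2)}
step 2: add edge 0-4 (w=5); MST = {0-4(w=5) 2-5(w=2)}
step 3: add edge 2-4 (w=5); MST = {0-4(w=5) 2-4(w=5) 2-5(w=2)}
step 4: add edge 0-3 (w=8); MST = {0-3(w=8) 0-4(w=5) 2-4(w=5) 2-5(w=2)}
step 5: add edge 0-1 (w=10); MST = {0-1(w=10) 0-3(w=8) 0-4(w=5) 2-4(w=5) 2-5(w=2)}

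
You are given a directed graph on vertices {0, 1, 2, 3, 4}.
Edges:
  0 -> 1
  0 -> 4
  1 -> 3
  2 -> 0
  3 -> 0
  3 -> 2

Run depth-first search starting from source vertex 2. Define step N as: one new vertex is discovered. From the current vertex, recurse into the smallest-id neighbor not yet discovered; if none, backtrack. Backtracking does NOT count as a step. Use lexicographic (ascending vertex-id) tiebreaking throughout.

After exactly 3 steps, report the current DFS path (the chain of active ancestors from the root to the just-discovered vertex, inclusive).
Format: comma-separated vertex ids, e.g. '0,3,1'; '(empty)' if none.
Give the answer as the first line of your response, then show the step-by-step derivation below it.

2,0,1

step 1: discover 2; path=2; order=2
step 2: discover 0; path=2>0; order=2,0
step 3: discover 1; path=2>0>1; order=2,0,1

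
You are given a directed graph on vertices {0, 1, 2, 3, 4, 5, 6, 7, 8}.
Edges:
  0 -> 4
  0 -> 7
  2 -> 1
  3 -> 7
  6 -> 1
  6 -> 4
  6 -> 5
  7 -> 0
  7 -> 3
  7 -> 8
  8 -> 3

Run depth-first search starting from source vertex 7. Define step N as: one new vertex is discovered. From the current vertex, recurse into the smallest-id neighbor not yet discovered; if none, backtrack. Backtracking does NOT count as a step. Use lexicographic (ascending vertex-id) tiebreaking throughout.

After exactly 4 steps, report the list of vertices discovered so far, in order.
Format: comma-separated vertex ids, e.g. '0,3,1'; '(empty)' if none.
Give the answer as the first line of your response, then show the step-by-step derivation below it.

7,0,4,3

step 1: discover 7; path=7; order=7
step 2: discover 0; path=7>0; order=7,0
step 3: discover 4; path=7>0>4; order=7,0,4
step 4: discover 3; path=7>3; order=7,0,4,3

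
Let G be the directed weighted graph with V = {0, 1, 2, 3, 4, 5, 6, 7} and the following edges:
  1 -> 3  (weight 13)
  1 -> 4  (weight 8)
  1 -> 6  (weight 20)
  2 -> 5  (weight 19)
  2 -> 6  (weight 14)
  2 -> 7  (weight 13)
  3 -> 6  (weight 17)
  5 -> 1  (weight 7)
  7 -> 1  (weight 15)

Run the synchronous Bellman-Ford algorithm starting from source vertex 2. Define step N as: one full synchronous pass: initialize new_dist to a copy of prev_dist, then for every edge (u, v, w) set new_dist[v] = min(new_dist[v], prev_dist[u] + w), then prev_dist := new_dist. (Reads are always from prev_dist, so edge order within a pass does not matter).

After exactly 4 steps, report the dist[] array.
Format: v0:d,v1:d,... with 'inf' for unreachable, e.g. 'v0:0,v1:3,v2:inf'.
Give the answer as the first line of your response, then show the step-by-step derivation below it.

v0:inf,v1:26,v2:0,v3:39,v4:34,v5:19,v6:14,v7:13

step 1: dist = v0:inf,v1:inf,v2:0,v3:inf,v4:inf,v5:19,v6:14,v7:13
step 2: dist = v0:inf,v1:26,v2:0,v3:inf,v4:inf,v5:19,v6:14,v7:13
step 3: dist = v0:inf,v1:26,v2:0,v3:39,v4:34,v5:19,v6:14,v7:13
step 4: dist = v0:inf,v1:26,v2:0,v3:39,v4:34,v5:19,v6:14,v7:13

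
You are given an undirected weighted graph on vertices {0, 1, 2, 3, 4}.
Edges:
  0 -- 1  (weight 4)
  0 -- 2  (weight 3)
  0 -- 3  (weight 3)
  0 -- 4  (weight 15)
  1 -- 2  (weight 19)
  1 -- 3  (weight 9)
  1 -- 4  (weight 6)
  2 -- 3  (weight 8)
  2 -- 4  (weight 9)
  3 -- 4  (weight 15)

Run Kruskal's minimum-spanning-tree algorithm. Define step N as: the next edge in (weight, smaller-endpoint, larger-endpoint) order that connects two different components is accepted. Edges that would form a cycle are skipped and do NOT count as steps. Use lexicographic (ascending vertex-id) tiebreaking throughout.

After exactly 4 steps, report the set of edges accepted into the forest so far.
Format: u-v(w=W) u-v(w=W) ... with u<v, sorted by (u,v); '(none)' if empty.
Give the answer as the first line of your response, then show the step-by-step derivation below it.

0-1(w=4) 0-2(w=3) 0-3(w=3) 1-4(w=6)

step 1: add edge 0-2 (w=3); MST = {0-2(w=3)}
step 2: add edge 0-3 (w=3); MST = {0-2(w=3) 0-3(w=3)}
step 3: add edge 0-1 (w=4); MST = {0-1(w=4) 0-2(w=3) 0-3(w=3)}
step 4: add edge 1-4 (w=6); MST = {0-1(w=4) 0-2(w=3) 0-3(w=3) 1-4(w=6)}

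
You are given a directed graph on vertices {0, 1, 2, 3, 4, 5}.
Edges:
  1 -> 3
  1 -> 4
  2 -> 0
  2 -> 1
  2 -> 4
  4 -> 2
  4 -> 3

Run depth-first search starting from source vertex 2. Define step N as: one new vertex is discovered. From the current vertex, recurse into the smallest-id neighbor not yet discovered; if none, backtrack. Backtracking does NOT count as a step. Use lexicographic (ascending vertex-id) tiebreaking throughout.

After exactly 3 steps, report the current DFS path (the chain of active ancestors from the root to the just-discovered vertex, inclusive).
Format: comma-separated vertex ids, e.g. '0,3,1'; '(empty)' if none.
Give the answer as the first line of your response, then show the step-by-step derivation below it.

2,1

step 1: discover 2; path=2; order=2
step 2: discover 0; path=2>0; order=2,0
step 3: discover 1; path=2>1; order=2,0,1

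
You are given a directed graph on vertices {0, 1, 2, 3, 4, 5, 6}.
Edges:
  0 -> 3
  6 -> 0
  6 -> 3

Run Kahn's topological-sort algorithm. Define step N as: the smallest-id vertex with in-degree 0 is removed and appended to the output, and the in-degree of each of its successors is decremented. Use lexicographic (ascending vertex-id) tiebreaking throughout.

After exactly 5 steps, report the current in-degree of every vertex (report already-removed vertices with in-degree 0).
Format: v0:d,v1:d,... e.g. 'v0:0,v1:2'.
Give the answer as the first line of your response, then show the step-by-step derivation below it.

v0:0,v1:0,v2:0,v3:1,v4:0,v5:0,v6:0

step 1: output 1; order=[1]; indeg=(1,0,0,2,0,0,0)
step 2: output 2; order=[1,2]; indeg=(1,0,0,2,0,0,0)
step 3: output 4; order=[1,2,4]; indeg=(1,0,0,2,0,0,0)
step 4: output 5; order=[1,2,4,5]; indeg=(1,0,0,2,0,0,0)
step 5: output 6; order=[1,2,4,5,6]; indeg=(0,0,0,1,0,0,0)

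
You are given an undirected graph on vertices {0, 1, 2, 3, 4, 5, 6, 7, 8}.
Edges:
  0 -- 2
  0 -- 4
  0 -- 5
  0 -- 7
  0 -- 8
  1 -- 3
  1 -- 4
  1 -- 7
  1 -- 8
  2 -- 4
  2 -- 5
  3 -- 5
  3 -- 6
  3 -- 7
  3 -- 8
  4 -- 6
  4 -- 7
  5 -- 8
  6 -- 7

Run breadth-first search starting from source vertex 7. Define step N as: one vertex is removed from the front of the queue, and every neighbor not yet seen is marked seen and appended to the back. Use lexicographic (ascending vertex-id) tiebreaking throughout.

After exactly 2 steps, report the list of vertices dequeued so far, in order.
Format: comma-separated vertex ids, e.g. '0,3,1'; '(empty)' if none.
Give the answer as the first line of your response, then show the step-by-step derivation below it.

7,0

step 1: dequeue 7; queue=[0,1,3,4,6]; order=7
step 2: dequeue 0; queue=[1,3,4,6,2,5,8]; order=7,0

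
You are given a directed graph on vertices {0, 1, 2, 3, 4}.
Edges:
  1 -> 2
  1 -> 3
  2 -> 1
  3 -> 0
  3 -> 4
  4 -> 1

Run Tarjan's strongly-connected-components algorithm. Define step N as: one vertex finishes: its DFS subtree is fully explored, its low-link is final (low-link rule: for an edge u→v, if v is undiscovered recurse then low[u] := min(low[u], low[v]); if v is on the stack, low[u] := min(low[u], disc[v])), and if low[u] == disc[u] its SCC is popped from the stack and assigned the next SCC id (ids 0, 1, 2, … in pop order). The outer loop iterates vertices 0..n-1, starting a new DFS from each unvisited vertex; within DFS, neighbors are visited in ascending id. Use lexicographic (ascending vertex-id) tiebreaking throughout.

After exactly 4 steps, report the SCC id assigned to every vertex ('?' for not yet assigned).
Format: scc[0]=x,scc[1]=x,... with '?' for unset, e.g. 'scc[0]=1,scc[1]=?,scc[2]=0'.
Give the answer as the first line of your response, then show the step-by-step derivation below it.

scc[0]=0,scc[1]=?,scc[2]=?,scc[3]=?,scc[4]=?

step 1: low=(low[0]=0,low[1]=?,low[2]=?,low[3]=?,low[4]=?); scc=(scc[0]=0,scc[1]=?,scc[2]=?,scc[3]=?,scc[4]=?)
step 2: low=(low[0]=0,low[1]=1,low[2]=1,low[3]=?,low[4]=?); scc=(scc[0]=0,scc[1]=?,scc[2]=?,scc[3]=?,scc[4]=?)
step 3: low=(low[0]=0,low[1]=1,low[2]=1,low[3]=3,low[4]=1); scc=(scc[0]=0,scc[1]=?,scc[2]=?,scc[3]=?,scc[4]=?)
step 4: low=(low[0]=0,low[1]=1,low[2]=1,low[3]=1,low[4]=1); scc=(scc[0]=0,scc[1]=?,scc[2]=?,scc[3]=?,scc[4]=?)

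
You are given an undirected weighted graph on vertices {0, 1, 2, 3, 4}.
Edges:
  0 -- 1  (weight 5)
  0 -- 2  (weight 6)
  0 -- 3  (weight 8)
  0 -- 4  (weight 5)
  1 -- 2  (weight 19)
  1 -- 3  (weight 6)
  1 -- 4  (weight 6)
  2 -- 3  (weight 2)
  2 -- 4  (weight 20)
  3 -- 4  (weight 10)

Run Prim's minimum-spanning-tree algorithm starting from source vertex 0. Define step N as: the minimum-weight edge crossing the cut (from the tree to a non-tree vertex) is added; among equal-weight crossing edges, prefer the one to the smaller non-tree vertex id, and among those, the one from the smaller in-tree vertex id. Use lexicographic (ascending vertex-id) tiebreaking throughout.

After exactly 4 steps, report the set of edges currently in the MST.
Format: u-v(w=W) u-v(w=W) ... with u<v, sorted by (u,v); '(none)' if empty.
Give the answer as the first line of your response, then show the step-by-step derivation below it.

0-1(w=5) 0-2(w=6) 0-4(w=5) 2-3(w=2)

step 1: add edge 0-1 (w=5); MST = {0-1(w=5)}
step 2: add edge 0-4 (w=5); MST = {0-1(w=5) 0-4(w=5)}
step 3: add edge 0-2 (w=6); MST = {0-1(w=5) 0-2(w=6) 0-4(w=5)}
step 4: add edge 2-3 (w=2); MST = {0-1(w=5) 0-2(w=6) 0-4(w=5) 2-3(w=2)}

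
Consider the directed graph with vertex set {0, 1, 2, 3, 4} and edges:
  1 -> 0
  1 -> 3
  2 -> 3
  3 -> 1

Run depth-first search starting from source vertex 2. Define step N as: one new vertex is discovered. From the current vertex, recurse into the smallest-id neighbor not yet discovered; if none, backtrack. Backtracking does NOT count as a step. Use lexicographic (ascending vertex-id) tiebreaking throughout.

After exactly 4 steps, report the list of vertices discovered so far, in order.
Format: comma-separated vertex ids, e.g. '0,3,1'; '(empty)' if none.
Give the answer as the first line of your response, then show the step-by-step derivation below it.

2,3,1,0

step 1: discover 2; path=2; order=2
step 2: discover 3; path=2>3; order=2,3
step 3: discover 1; path=2>3>1; order=2,3,1
step 4: discover 0; path=2>3>1>0; order=2,3,1,0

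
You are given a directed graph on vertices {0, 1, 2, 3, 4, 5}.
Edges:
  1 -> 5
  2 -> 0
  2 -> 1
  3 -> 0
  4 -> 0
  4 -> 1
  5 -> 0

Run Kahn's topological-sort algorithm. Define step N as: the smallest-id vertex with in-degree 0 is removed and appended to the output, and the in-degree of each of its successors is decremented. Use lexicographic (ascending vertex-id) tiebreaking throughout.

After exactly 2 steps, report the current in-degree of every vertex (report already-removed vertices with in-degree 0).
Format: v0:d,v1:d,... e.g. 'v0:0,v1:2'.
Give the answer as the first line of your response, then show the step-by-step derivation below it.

v0:2,v1:1,v2:0,v3:0,v4:0,v5:1

step 1: output 2; order=[2]; indeg=(3,1,0,0,0,1)
step 2: output 3; order=[2,3]; indeg=(2,1,0,0,0,1)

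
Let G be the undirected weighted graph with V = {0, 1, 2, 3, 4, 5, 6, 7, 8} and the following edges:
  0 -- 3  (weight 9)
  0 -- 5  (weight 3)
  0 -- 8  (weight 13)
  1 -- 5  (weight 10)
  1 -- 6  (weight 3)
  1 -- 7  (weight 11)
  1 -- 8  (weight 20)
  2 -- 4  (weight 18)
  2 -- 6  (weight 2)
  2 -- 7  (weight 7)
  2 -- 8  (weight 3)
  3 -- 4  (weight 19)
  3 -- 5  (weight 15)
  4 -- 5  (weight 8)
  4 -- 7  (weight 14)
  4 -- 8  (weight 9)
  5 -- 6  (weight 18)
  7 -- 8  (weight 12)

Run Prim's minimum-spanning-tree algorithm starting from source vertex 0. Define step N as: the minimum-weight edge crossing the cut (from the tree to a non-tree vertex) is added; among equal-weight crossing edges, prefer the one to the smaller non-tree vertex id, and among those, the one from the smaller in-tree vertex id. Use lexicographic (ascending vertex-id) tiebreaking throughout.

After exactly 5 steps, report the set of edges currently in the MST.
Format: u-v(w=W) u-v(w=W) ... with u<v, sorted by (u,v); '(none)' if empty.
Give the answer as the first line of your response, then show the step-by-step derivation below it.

0-3(w=9) 0-5(w=3) 2-8(w=3) 4-5(w=8) 4-8(w=9)

step 1: add edge 0-5 (w=3); MST = {0-5(w=3)}
step 2: add edge 4-5 (w=8); MST = {0-5(w=3) 4-5(w=8)}
step 3: add edge 0-3 (w=9); MST = {0-3(w=9) 0-5(w=3) 4-5(w=8)}
step 4: add edge 4-8 (w=9); MST = {0-3(w=9) 0-5(w=3) 4-5(w=8) 4-8(w=9)}
step 5: add edge 2-8 (w=3); MST = {0-3(w=9) 0-5(w=3) 2-8(w=3) 4-5(w=8) 4-8(w=9)}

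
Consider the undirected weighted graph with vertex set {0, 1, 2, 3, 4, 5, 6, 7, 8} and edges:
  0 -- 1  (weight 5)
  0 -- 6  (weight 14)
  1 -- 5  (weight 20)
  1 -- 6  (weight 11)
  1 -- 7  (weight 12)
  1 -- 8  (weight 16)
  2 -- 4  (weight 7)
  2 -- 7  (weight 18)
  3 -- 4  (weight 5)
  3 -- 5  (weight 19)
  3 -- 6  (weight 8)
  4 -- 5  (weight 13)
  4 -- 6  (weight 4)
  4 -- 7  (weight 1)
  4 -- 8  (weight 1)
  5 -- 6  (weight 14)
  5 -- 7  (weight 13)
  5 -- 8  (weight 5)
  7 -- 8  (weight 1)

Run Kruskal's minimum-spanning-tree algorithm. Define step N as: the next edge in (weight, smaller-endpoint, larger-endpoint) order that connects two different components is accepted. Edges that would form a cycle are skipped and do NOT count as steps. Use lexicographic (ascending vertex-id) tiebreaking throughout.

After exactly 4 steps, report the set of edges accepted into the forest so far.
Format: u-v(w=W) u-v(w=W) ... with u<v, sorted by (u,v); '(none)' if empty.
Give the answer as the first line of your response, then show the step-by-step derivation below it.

0-1(w=5) 4-6(w=4) 4-7(w=1) 4-8(w=1)

step 1: add edge 4-7 (w=1); MST = {4-7(w=1)}
step 2: add edge 4-8 (w=1); MST = {4-7(w=1) 4-8(w=1)}
step 3: add edge 4-6 (w=4); MST = {4-6(w=4) 4-7(w=1) 4-8(w=1)}
step 4: add edge 0-1 (w=5); MST = {0-1(w=5) 4-6(w=4) 4-7(w=1) 4-8(w=1)}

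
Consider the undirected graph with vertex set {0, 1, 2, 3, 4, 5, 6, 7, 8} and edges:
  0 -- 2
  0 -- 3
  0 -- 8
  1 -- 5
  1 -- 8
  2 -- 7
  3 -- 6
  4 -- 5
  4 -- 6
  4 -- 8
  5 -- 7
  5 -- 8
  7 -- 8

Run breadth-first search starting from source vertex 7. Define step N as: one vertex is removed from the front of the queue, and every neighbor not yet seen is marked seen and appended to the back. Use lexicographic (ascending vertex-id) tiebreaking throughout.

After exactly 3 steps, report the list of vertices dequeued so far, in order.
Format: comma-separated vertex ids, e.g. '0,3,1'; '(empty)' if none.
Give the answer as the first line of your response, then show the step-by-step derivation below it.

7,2,5

step 1: dequeue 7; queue=[2,5,8]; order=7
step 2: dequeue 2; queue=[5,8,0]; order=7,2
step 3: dequeue 5; queue=[8,0,1,4]; order=7,2,5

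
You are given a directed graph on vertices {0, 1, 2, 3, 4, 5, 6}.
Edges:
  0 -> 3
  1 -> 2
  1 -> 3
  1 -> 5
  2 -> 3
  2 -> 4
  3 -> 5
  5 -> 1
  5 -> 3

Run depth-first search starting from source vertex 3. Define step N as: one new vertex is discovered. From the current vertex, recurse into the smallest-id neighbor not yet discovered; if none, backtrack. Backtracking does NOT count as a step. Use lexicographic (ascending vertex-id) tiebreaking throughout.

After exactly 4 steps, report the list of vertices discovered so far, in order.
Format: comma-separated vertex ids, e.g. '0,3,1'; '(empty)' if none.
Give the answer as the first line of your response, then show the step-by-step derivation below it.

3,5,1,2

step 1: discover 3; path=3; order=3
step 2: discover 5; path=3>5; order=3,5
step 3: discover 1; path=3>5>1; order=3,5,1
step 4: discover 2; path=3>5>1>2; order=3,5,1,2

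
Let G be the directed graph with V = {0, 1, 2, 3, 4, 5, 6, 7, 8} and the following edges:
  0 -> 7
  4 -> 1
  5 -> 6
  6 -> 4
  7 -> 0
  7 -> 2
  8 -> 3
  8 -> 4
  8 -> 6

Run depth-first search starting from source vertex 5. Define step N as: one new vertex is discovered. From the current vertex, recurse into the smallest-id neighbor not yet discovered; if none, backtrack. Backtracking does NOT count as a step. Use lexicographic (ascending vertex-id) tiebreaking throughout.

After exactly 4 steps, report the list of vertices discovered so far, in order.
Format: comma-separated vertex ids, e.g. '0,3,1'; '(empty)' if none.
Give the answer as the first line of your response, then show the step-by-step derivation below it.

5,6,4,1

step 1: discover 5; path=5; order=5
step 2: discover 6; path=5>6; order=5,6
step 3: discover 4; path=5>6>4; order=5,6,4
step 4: discover 1; path=5>6>4>1; order=5,6,4,1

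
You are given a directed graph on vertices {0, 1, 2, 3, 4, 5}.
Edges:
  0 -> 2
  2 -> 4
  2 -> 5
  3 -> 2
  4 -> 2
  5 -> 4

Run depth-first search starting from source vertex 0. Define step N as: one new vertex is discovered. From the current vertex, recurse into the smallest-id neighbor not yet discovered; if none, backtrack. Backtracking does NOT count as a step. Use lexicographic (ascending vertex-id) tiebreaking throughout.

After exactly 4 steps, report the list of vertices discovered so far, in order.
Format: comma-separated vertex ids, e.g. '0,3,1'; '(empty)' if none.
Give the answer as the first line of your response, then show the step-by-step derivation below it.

0,2,4,5

step 1: discover 0; path=0; order=0
step 2: discover 2; path=0>2; order=0,2
step 3: discover 4; path=0>2>4; order=0,2,4
step 4: discover 5; path=0>2>5; order=0,2,4,5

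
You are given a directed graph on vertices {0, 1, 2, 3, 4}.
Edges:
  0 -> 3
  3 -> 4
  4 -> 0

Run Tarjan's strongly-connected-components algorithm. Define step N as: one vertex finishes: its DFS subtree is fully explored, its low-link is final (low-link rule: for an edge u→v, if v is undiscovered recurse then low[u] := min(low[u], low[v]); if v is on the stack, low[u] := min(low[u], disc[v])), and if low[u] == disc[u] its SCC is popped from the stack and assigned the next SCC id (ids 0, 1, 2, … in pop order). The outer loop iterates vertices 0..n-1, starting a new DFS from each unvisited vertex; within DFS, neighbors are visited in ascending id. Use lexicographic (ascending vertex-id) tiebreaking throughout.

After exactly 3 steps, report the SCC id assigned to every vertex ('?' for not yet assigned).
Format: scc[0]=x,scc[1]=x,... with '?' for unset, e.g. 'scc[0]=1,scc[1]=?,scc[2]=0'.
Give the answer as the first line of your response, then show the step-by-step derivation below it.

scc[0]=0,scc[1]=?,scc[2]=?,scc[3]=0,scc[4]=0

step 1: low=(low[0]=0,low[1]=?,low[2]=?,low[3]=1,low[4]=0); scc=(scc[0]=?,scc[1]=?,scc[2]=?,scc[3]=?,scc[4]=?)
step 2: low=(low[0]=0,low[1]=?,low[2]=?,low[3]=0,low[4]=0); scc=(scc[0]=?,scc[1]=?,scc[2]=?,scc[3]=?,scc[4]=?)
step 3: low=(low[0]=0,low[1]=?,low[2]=?,low[3]=0,low[4]=0); scc=(scc[0]=0,scc[1]=?,scc[2]=?,scc[3]=0,scc[4]=0)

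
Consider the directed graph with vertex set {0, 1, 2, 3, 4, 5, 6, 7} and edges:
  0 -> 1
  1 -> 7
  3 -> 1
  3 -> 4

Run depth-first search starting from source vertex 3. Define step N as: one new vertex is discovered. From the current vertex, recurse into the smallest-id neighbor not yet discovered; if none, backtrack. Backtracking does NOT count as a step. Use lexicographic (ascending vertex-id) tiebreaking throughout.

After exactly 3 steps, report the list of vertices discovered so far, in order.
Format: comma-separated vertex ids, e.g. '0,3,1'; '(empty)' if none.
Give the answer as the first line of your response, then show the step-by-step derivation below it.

3,1,7

step 1: discover 3; path=3; order=3
step 2: discover 1; path=3>1; order=3,1
step 3: discover 7; path=3>1>7; order=3,1,7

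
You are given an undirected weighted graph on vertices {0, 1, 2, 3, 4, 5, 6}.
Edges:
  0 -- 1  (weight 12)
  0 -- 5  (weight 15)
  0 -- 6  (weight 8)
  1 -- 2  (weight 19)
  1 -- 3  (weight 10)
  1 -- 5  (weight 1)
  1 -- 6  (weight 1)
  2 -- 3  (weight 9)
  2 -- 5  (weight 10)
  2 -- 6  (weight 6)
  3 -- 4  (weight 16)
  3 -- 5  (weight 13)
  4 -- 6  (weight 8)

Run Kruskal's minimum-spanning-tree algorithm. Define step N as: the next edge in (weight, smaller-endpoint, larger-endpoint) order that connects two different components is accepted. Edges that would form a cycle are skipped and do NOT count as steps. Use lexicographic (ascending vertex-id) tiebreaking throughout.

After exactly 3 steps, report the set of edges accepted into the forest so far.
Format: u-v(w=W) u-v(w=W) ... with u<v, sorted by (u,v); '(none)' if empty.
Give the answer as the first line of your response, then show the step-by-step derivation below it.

1-5(w=1) 1-6(w=1) 2-6(w=6)

step 1: add edge 1-5 (w=1); MST = {1-5(w=1)}
step 2: add edge 1-6 (w=1); MST = {1-5(w=1) 1-6(w=1)}
step 3: add edge 2-6 (w=6); MST = {1-5(w=1) 1-6(w=1) 2-6(w=6)}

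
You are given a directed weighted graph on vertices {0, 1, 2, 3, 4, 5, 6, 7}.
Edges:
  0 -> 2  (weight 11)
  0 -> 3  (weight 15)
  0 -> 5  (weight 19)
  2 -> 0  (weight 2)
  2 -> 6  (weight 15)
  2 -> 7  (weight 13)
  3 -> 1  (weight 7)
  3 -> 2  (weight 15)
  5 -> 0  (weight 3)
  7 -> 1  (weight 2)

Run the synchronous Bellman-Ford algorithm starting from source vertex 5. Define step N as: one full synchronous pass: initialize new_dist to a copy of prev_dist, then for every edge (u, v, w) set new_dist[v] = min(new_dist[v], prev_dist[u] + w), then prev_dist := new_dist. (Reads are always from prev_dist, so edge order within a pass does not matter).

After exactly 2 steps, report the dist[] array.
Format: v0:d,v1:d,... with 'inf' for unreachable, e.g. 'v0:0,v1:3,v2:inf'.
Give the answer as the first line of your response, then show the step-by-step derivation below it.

v0:3,v1:inf,v2:14,v3:18,v4:inf,v5:0,v6:inf,v7:inf

step 1: dist = v0:3,v1:inf,v2:inf,v3:inf,v4:inf,v5:0,v6:inf,v7:inf
step 2: dist = v0:3,v1:inf,v2:14,v3:18,v4:inf,v5:0,v6:inf,v7:inf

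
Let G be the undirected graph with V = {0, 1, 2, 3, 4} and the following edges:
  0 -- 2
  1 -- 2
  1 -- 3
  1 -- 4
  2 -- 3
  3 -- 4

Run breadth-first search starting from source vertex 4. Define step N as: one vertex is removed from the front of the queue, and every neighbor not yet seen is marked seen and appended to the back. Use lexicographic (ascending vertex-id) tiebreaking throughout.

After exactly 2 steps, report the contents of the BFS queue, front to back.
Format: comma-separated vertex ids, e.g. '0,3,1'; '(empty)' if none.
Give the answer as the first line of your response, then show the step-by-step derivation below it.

3,2

step 1: dequeue 4; queue=[1,3]; order=4
step 2: dequeue 1; queue=[3,2]; order=4,1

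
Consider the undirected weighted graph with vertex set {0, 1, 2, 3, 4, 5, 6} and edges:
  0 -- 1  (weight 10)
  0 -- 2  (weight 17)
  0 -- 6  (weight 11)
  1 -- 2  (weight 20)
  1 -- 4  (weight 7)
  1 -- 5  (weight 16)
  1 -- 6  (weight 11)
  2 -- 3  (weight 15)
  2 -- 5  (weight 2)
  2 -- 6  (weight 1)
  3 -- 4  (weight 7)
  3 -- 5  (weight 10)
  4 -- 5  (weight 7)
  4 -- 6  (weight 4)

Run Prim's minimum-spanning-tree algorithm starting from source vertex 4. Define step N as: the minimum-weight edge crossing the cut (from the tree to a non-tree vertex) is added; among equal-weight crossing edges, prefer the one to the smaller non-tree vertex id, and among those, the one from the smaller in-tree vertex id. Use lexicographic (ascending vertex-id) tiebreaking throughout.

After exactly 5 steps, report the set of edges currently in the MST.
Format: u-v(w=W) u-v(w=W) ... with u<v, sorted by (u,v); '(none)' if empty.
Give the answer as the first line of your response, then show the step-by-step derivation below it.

1-4(w=7) 2-5(w=2) 2-6(w=1) 3-4(w=7) 4-6(w=4)

step 1: add edge 4-6 (w=4); MST = {4-6(w=4)}
step 2: add edge 2-6 (w=1); MST = {2-6(w=1) 4-6(w=4)}
step 3: add edge 2-5 (w=2); MST = {2-5(w=2) 2-6(w=1) 4-6(w=4)}
step 4: add edge 1-4 (w=7); MST = {1-4(w=7) 2-5(w=2) 2-6(w=1) 4-6(w=4)}
step 5: add edge 3-4 (w=7); MST = {1-4(w=7) 2-5(w=2) 2-6(w=1) 3-4(w=7) 4-6(w=4)}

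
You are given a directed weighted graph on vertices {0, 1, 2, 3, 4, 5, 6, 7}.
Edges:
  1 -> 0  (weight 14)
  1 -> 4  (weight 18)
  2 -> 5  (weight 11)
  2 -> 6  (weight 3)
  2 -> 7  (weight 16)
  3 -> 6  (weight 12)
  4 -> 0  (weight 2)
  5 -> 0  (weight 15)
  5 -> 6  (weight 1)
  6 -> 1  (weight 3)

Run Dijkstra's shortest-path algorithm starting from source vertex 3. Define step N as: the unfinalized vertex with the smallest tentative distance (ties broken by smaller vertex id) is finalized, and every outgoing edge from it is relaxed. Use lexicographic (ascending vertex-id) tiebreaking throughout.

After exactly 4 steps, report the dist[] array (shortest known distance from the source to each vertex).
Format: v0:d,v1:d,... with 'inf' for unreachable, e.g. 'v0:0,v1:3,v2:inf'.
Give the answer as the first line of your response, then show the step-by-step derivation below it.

v0:29,v1:15,v2:inf,v3:0,v4:33,v5:inf,v6:12,v7:inf

step 1: dist = v0:inf,v1:inf,v2:inf,v3:0,v4:inf,v5:inf,v6:12,v7:inf
step 2: dist = v0:inf,v1:15,v2:inf,v3:0,v4:inf,v5:inf,v6:12,v7:inf
step 3: dist = v0:29,v1:15,v2:inf,v3:0,v4:33,v5:inf,v6:12,v7:inf
step 4: dist = v0:29,v1:15,v2:inf,v3:0,v4:33,v5:inf,v6:12,v7:inf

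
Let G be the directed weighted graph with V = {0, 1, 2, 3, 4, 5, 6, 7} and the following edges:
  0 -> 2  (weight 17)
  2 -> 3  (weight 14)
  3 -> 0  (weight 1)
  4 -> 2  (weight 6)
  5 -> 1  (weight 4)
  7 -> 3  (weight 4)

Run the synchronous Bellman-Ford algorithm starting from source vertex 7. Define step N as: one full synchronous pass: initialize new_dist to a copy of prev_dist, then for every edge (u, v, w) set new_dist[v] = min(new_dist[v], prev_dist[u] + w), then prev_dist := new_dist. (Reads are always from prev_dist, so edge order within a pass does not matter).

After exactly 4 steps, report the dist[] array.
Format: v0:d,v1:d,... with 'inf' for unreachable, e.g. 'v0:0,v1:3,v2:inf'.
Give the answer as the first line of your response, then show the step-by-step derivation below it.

v0:5,v1:inf,v2:22,v3:4,v4:inf,v5:inf,v6:inf,v7:0

step 1: dist = v0:inf,v1:inf,v2:inf,v3:4,v4:inf,v5:inf,v6:inf,v7:0
step 2: dist = v0:5,v1:inf,v2:inf,v3:4,v4:inf,v5:inf,v6:inf,v7:0
step 3: dist = v0:5,v1:inf,v2:22,v3:4,v4:inf,v5:inf,v6:inf,v7:0
step 4: dist = v0:5,v1:inf,v2:22,v3:4,v4:inf,v5:inf,v6:inf,v7:0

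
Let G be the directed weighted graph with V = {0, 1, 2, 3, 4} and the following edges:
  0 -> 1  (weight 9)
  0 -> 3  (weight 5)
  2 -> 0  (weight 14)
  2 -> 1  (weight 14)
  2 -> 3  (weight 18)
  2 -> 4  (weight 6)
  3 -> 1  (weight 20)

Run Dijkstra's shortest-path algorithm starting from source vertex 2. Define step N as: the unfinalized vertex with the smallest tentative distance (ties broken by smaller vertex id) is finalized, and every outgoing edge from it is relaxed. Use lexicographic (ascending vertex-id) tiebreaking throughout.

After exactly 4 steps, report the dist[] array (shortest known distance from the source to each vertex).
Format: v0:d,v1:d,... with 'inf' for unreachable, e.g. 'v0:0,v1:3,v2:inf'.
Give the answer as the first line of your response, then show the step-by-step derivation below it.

v0:14,v1:14,v2:0,v3:18,v4:6

step 1: dist = v0:14,v1:14,v2:0,v3:18,v4:6
step 2: dist = v0:14,v1:14,v2:0,v3:18,v4:6
step 3: dist = v0:14,v1:14,v2:0,v3:18,v4:6
step 4: dist = v0:14,v1:14,v2:0,v3:18,v4:6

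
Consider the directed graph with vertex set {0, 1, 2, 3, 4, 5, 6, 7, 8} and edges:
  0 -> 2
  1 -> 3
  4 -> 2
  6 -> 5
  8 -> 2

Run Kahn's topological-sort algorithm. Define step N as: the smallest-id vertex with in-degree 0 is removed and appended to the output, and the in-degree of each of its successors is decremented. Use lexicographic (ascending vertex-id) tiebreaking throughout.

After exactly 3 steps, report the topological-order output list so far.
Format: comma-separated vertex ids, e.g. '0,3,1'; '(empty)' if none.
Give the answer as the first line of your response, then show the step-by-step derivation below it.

0,1,3

step 1: output 0; order=[0]; indeg=(0,0,2,1,0,1,0,0,0)
step 2: output 1; order=[0,1]; indeg=(0,0,2,0,0,1,0,0,0)
step 3: output 3; order=[0,1,3]; indeg=(0,0,2,0,0,1,0,0,0)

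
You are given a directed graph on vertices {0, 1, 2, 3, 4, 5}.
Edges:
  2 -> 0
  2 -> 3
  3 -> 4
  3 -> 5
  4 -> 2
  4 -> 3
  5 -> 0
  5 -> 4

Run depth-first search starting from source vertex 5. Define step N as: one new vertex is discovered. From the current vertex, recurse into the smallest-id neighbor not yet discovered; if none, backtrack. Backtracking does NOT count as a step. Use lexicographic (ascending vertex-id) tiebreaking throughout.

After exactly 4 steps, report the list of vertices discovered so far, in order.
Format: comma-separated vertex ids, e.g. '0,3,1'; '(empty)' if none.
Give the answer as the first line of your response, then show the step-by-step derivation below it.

5,0,4,2

step 1: discover 5; path=5; order=5
step 2: discover 0; path=5>0; order=5,0
step 3: discover 4; path=5>4; order=5,0,4
step 4: discover 2; path=5>4>2; order=5,0,4,2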